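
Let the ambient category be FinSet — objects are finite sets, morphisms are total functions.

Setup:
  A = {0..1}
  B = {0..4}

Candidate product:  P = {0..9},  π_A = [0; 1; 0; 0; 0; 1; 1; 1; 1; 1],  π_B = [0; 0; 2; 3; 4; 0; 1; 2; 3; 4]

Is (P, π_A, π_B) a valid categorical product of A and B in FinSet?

|A|·|B| = 2·5 = 10;  |P| = 10
Check the pairing map k ↦ (π_A(k), π_B(k)):
  0 -> (0,0)
  1 -> (1,0)
  2 -> (0,2)
  3 -> (0,3)
  4 -> (0,4)
  5 -> (1,0)  ✗ repeats pair of k=1
  6 -> (1,1)
  7 -> (1,2)
  8 -> (1,3)
  9 -> (1,4)
distinct pairs in image: 9 / 10 needed
  → (1,0) hit at k=1 and k=5

Answer: NOT A VALID PRODUCT — duplicate pair at indices 5,1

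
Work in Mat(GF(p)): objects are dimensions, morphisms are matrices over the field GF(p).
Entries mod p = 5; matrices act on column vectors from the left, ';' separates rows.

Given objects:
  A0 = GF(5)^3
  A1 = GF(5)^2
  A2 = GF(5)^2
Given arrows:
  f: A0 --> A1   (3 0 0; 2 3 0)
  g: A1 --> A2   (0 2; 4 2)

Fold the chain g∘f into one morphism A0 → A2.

Answer: (4 1 0; 1 1 0)

Derivation:
  e0=[1,0,0] f-->[3,2] g-->[4,1]
  e1=[0,1,0] f-->[0,3] g-->[1,1]
  e2=[0,0,1] f-->[0,0] g-->[0,0]
result: (4 1 0; 1 1 0)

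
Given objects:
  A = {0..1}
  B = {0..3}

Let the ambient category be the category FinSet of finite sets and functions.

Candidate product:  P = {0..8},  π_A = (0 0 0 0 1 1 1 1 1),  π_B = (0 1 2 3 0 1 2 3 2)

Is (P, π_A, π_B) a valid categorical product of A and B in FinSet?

Answer: NOT A VALID PRODUCT — |P|=9 ≠ |A|·|B|=8

Trace:
|A|·|B| = 2·4 = 8;  |P| = 9
  → cardinalities differ; no bijection possible.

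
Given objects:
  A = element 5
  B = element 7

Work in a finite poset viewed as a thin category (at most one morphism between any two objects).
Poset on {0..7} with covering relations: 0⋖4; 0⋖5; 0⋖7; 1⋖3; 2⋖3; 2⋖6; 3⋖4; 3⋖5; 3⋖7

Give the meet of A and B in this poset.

Common predecessors of 5,7: {0,1,2,3}
  maximal lower bounds 0 and 3 are incomparable: neither 0≤3 nor 3≤0
→ no greatest lower bound exists

Answer: NO MEET EXISTS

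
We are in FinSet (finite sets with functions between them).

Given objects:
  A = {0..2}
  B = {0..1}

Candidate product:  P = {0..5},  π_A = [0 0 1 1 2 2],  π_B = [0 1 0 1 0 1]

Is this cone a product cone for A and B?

|A|·|B| = 3·2 = 6;  |P| = 6
Check the pairing map k ↦ (π_A(k), π_B(k)):
  0 -> (0,0)
  1 -> (0,1)
  2 -> (1,0)
  3 -> (1,1)
  4 -> (2,0)
  5 -> (2,1)
distinct pairs in image: 6 / 6 needed
  → bijection onto A×B; projections well-typed.

Answer: VALID PRODUCT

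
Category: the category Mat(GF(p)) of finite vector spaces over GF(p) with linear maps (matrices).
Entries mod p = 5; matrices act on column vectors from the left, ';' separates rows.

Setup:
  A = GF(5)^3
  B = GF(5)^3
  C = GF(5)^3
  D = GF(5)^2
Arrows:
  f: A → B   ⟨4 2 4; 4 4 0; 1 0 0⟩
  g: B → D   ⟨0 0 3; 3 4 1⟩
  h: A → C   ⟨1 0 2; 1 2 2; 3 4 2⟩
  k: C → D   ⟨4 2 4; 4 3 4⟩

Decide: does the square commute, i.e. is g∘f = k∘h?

Answer: COMMUTES

Work:
Path 1 = f;g:
  e0=[1,0,0] f→[4,4,1] g→[3,4]
  e1=[0,1,0] f→[2,4,0] g→[0,2]
  e2=[0,0,1] f→[4,0,0] g→[0,2]
  ⟦path⟧₁ = ⟨3 0 0; 4 2 2⟩
Path 2 = h;k:
  e0=[1,0,0] h→[1,1,3] k→[3,4]
  e1=[0,1,0] h→[0,2,4] k→[0,2]
  e2=[0,0,1] h→[2,2,2] k→[0,2]
  ⟦path⟧₂ = ⟨3 0 0; 4 2 2⟩
Equal? YES — commutes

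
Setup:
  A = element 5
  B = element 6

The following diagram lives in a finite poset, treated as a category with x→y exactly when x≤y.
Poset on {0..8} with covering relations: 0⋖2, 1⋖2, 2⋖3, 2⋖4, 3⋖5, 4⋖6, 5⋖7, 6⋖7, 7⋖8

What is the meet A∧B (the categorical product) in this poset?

Common predecessors of 5,6: {0,1,2}
  0 ⊑ 2
  1 ⊑ 2
  2 ⊑ 2
glb = 2

Answer: A∧B = 2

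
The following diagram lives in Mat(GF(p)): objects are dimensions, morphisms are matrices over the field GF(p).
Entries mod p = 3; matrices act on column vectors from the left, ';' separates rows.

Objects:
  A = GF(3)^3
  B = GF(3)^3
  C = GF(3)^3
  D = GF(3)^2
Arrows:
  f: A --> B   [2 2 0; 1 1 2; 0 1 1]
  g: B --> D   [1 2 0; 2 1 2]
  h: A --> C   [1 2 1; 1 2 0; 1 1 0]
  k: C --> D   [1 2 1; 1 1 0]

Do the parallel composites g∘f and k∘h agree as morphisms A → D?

Answer: COMMUTES

Work:
Path 1 = f;g:
  e0=(1,0,0) f-->(2,1,0) g-->(1,2)
  e1=(0,1,0) f-->(2,1,1) g-->(1,1)
  e2=(0,0,1) f-->(0,2,1) g-->(1,1)
  result₁ = [1 1 1; 2 1 1]
Path 2 = h;k:
  e0=(1,0,0) h-->(1,1,1) k-->(1,2)
  e1=(0,1,0) h-->(2,2,1) k-->(1,1)
  e2=(0,0,1) h-->(1,0,0) k-->(1,1)
  result₂ = [1 1 1; 2 1 1]
Equal? same morphism ✓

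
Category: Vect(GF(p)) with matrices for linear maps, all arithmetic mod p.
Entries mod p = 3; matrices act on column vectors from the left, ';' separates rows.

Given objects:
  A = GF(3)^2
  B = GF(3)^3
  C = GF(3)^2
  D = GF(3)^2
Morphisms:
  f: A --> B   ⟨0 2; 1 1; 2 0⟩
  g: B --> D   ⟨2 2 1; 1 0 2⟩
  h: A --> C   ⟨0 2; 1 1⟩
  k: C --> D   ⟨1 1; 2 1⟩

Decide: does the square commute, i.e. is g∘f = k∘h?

Path 1 = f;g:
  e0=[1,0] f-->[0,1,2] g-->[1,1]
  e1=[0,1] f-->[2,1,0] g-->[0,2]
  ⟦path⟧₁ = ⟨1 0; 1 2⟩
Path 2 = h;k:
  e0=[1,0] h-->[0,1] k-->[1,1]
  e1=[0,1] h-->[2,1] k-->[0,2]
  ⟦path⟧₂ = ⟨1 0; 1 2⟩
Equal? equal; square commutes

Answer: COMMUTES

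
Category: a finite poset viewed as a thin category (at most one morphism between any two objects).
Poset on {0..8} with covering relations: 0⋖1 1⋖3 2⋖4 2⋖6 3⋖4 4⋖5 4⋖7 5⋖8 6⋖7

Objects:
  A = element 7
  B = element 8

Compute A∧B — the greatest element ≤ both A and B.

Answer: A∧B = 4

Work:
{x : x<=A ∧ x<=B} = {0,1,2,3,4}  (A=7, B=8)
  0 <= 4
  1 <= 4
  2 <= 4
  3 <= 4
  4 <= 4
glb = 4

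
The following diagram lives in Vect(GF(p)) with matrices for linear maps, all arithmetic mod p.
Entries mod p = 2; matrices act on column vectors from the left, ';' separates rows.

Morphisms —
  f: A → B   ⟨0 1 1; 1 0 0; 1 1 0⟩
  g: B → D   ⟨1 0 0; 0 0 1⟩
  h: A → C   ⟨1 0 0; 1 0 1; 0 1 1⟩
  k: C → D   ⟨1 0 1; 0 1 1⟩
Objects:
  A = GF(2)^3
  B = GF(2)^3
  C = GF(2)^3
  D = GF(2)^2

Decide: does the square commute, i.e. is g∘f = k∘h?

Along f;g (path 1):
  e0=⟨1,0,0⟩ f→⟨0,1,1⟩ g→⟨0,1⟩
  e1=⟨0,1,0⟩ f→⟨1,0,1⟩ g→⟨1,1⟩
  e2=⟨0,0,1⟩ f→⟨1,0,0⟩ g→⟨1,0⟩
  ⟦path⟧₁ = ⟨0 1 1; 1 1 0⟩
Along h;k (path 2):
  e0=⟨1,0,0⟩ h→⟨1,1,0⟩ k→⟨1,1⟩
  e1=⟨0,1,0⟩ h→⟨0,0,1⟩ k→⟨1,1⟩
  e2=⟨0,0,1⟩ h→⟨0,1,1⟩ k→⟨1,0⟩
  ⟦path⟧₂ = ⟨1 1 1; 1 1 0⟩
Equal? NO — does not commute

Answer: DOES NOT COMMUTE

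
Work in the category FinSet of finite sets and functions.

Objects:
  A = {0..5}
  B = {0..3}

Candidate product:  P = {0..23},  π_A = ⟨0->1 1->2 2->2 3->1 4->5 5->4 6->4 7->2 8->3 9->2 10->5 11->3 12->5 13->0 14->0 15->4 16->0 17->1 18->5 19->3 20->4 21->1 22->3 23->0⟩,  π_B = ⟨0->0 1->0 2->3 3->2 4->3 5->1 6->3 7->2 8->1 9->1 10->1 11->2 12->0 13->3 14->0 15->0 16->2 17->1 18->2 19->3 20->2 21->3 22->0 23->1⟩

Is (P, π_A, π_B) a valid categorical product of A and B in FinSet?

Answer: VALID PRODUCT

Work:
|A|·|B| = 6·4 = 24;  |P| = 24
Check the pairing map k ↦ (π_A(k), π_B(k)):
  0 -> (1,0)
  1 -> (2,0)
  2 -> (2,3)
  3 -> (1,2)
  4 -> (5,3)
  5 -> (4,1)
  6 -> (4,3)
  7 -> (2,2)
  8 -> (3,1)
  9 -> (2,1)
  10 -> (5,1)
  11 -> (3,2)
  12 -> (5,0)
  13 -> (0,3)
  14 -> (0,0)
  15 -> (4,0)
  16 -> (0,2)
  17 -> (1,1)
  18 -> (5,2)
  19 -> (3,3)
  20 -> (4,2)
  21 -> (1,3)
  22 -> (3,0)
  23 -> (0,1)
distinct pairs in image: 24 / 24 needed
  → bijection onto A×B; projections well-typed.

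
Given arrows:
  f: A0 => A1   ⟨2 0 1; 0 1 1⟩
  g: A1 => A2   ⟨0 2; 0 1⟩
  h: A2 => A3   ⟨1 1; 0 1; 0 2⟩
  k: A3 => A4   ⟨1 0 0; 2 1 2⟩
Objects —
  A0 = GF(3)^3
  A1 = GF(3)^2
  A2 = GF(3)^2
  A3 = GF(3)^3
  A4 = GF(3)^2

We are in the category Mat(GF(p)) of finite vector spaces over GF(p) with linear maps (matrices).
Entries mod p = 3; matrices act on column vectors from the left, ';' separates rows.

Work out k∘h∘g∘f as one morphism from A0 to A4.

Answer: ⟨0 0 0; 0 2 2⟩

Work:
  e0=[1,0,0] f=>[2,0] g=>[0,0] h=>[0,0,0] k=>[0,0]
  e1=[0,1,0] f=>[0,1] g=>[2,1] h=>[0,1,2] k=>[0,2]
  e2=[0,0,1] f=>[1,1] g=>[2,1] h=>[0,1,2] k=>[0,2]
result: ⟨0 0 0; 0 2 2⟩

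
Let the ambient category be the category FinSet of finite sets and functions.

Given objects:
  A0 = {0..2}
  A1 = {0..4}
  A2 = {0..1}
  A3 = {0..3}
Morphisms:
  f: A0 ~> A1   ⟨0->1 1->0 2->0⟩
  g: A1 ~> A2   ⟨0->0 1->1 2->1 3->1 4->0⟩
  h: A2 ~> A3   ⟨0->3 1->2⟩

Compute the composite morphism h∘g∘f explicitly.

Answer: ⟨0->2 1->3 2->3⟩

Derivation:
  0 f~>1 g~>1 h~>2
  1 f~>0 g~>0 h~>3
  2 f~>0 g~>0 h~>3
result: ⟨0->2 1->3 2->3⟩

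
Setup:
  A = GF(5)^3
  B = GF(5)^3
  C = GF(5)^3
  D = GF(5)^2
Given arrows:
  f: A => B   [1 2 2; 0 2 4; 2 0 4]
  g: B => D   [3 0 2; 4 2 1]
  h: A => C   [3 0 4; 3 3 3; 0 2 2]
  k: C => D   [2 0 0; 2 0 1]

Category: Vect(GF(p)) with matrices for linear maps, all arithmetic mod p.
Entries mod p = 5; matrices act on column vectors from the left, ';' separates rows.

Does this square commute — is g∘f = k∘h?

Along f;g (path 1):
  e0=⟨1,0,0⟩ f=>⟨1,0,2⟩ g=>⟨2,1⟩
  e1=⟨0,1,0⟩ f=>⟨2,2,0⟩ g=>⟨1,2⟩
  e2=⟨0,0,1⟩ f=>⟨2,4,4⟩ g=>⟨4,0⟩
  composite₁ = [2 1 4; 1 2 0]
Along h;k (path 2):
  e0=⟨1,0,0⟩ h=>⟨3,3,0⟩ k=>⟨1,1⟩
  e1=⟨0,1,0⟩ h=>⟨0,3,2⟩ k=>⟨0,2⟩
  e2=⟨0,0,1⟩ h=>⟨4,3,2⟩ k=>⟨3,0⟩
  composite₂ = [1 0 3; 1 2 0]
Equal? distinct morphisms ✗

Answer: DOES NOT COMMUTE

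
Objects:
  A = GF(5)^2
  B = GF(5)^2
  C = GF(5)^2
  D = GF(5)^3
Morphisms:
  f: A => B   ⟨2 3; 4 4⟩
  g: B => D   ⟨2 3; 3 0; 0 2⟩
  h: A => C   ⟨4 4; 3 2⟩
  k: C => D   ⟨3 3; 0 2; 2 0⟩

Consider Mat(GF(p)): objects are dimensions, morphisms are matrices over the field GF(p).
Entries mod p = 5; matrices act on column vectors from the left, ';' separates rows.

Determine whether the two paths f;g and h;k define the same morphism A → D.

Path 1 = f;g:
  e0=[1,0] f=>[2,4] g=>[1,1,3]
  e1=[0,1] f=>[3,4] g=>[3,4,3]
  composite₁ = ⟨1 3; 1 4; 3 3⟩
Path 2 = h;k:
  e0=[1,0] h=>[4,3] k=>[1,1,3]
  e1=[0,1] h=>[4,2] k=>[3,4,3]
  composite₂ = ⟨1 3; 1 4; 3 3⟩
Equal? equal; square commutes

Answer: COMMUTES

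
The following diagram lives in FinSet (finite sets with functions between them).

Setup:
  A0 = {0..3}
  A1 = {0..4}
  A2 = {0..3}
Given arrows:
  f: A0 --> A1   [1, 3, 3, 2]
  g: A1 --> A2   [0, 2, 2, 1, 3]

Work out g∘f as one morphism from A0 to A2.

Answer: [2, 1, 1, 2]

Trace:
  0 f-->1 g-->2
  1 f-->3 g-->1
  2 f-->3 g-->1
  3 f-->2 g-->2
composite: [2, 1, 1, 2]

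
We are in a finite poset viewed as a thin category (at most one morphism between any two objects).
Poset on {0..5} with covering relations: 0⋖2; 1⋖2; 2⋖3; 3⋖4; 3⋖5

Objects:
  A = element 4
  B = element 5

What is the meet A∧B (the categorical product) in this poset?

Answer: A∧B = 3

Derivation:
{x : x≤A ∧ x≤B} = {0,1,2,3}  (A=4, B=5)
  0 ≤ 3
  1 ≤ 3
  2 ≤ 3
  3 ≤ 3
glb = 3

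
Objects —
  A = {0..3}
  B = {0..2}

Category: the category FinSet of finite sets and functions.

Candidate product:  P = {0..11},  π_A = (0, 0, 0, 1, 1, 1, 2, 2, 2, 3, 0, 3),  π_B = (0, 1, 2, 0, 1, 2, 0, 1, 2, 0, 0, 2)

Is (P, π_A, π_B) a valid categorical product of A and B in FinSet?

|A|·|B| = 4·3 = 12;  |P| = 12
Check the pairing map k ↦ (π_A(k), π_B(k)):
  0 -> (0,0)
  1 -> (0,1)
  2 -> (0,2)
  3 -> (1,0)
  4 -> (1,1)
  5 -> (1,2)
  6 -> (2,0)
  7 -> (2,1)
  8 -> (2,2)
  9 -> (3,0)
  10 -> (0,0)  ✗ repeats pair of k=0
  11 -> (3,2)
distinct pairs in image: 11 / 12 needed
  → (0,0) hit at k=0 and k=10

Answer: NOT A VALID PRODUCT — duplicate pair at indices 0,10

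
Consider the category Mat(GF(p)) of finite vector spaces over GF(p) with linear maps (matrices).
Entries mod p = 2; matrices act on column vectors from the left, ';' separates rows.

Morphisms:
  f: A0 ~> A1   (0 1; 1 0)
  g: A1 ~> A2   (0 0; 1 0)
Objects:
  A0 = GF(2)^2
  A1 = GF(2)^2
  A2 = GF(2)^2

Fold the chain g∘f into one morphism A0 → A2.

Answer: (0 0; 0 1)

Work:
  e0=⟨1,0⟩ f~>⟨0,1⟩ g~>⟨0,0⟩
  e1=⟨0,1⟩ f~>⟨1,0⟩ g~>⟨0,1⟩
composite: (0 0; 0 1)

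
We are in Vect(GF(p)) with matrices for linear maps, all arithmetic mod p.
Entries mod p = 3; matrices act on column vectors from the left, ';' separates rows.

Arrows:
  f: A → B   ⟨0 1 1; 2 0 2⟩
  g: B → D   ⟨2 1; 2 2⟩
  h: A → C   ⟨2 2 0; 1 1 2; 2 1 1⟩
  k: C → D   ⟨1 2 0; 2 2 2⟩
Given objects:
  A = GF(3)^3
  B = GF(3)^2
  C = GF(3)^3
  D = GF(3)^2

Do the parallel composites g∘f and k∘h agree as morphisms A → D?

Along f;g (path 1):
  e0=⟨1,0,0⟩ f→⟨0,2⟩ g→⟨2,1⟩
  e1=⟨0,1,0⟩ f→⟨1,0⟩ g→⟨2,2⟩
  e2=⟨0,0,1⟩ f→⟨1,2⟩ g→⟨1,0⟩
  composite₁ = ⟨2 2 1; 1 2 0⟩
Along h;k (path 2):
  e0=⟨1,0,0⟩ h→⟨2,1,2⟩ k→⟨1,1⟩
  e1=⟨0,1,0⟩ h→⟨2,1,1⟩ k→⟨1,2⟩
  e2=⟨0,0,1⟩ h→⟨0,2,1⟩ k→⟨1,0⟩
  composite₂ = ⟨1 1 1; 1 2 0⟩
Equal? NO — does not commute

Answer: DOES NOT COMMUTE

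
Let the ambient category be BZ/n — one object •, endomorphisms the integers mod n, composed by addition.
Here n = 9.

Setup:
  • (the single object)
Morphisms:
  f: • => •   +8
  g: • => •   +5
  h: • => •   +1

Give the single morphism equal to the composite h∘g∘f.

Answer: +5

Derivation:
  0 +8≡8 +5≡4 +1≡5  (mod 9)
⟦path⟧: +5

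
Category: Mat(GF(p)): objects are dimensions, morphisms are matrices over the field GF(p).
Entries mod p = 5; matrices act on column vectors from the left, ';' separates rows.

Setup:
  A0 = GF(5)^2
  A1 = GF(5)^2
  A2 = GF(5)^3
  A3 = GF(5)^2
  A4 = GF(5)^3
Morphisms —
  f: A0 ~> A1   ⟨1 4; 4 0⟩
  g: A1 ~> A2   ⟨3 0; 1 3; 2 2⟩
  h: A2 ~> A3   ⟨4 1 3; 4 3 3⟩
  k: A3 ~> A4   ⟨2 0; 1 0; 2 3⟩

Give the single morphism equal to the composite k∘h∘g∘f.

Answer: ⟨0 2; 0 1; 3 4⟩

Work:
  e0=(1,0) f~>(1,4) g~>(3,3,0) h~>(0,1) k~>(0,0,3)
  e1=(0,1) f~>(4,0) g~>(2,4,3) h~>(1,4) k~>(2,1,4)
result: ⟨0 2; 0 1; 3 4⟩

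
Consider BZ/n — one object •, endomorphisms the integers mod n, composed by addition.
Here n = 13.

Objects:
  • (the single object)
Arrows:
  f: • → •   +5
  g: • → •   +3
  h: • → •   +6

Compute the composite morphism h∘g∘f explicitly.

  0 +5≡5 +3≡8 +6≡1  (mod 13)
composite: +1

Answer: +1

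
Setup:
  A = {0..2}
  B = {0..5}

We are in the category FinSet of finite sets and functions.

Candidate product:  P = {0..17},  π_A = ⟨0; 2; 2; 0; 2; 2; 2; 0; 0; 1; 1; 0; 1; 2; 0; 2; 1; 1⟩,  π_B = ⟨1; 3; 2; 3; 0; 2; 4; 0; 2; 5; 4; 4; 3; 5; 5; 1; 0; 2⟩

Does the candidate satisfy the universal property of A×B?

Answer: NOT A VALID PRODUCT — duplicate pair at indices 5,2

Work:
|A|·|B| = 3·6 = 18;  |P| = 18
Check the pairing map k ↦ (π_A(k), π_B(k)):
  0 -> (0,1)
  1 -> (2,3)
  2 -> (2,2)
  3 -> (0,3)
  4 -> (2,0)
  5 -> (2,2)  ✗ repeats pair of k=2
  6 -> (2,4)
  7 -> (0,0)
  8 -> (0,2)
  9 -> (1,5)
  10 -> (1,4)
  11 -> (0,4)
  12 -> (1,3)
  13 -> (2,5)
  14 -> (0,5)
  15 -> (2,1)
  16 -> (1,0)
  17 -> (1,2)
distinct pairs in image: 17 / 18 needed
  → (2,2) hit at k=2 and k=5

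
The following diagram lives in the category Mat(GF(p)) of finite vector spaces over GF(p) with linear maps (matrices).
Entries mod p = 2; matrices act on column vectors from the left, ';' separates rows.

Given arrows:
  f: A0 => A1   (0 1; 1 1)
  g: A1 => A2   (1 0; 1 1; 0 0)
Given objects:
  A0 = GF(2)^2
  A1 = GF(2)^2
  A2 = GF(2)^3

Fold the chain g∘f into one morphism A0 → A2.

  e0=[1,0] f=>[0,1] g=>[0,1,0]
  e1=[0,1] f=>[1,1] g=>[1,0,0]
result: (0 1; 1 0; 0 0)

Answer: (0 1; 1 0; 0 0)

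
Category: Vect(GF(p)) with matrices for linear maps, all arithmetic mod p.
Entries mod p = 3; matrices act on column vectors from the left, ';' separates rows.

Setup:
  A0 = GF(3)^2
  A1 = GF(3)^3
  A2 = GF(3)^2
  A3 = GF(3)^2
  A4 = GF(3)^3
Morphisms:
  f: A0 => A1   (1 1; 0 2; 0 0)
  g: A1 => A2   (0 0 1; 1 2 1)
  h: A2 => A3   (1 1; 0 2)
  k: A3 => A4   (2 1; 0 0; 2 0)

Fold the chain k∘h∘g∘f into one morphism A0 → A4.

Answer: (1 2; 0 0; 2 1)

Work:
  e0=⟨1,0⟩ f=>⟨1,0,0⟩ g=>⟨0,1⟩ h=>⟨1,2⟩ k=>⟨1,0,2⟩
  e1=⟨0,1⟩ f=>⟨1,2,0⟩ g=>⟨0,2⟩ h=>⟨2,1⟩ k=>⟨2,0,1⟩
⟦path⟧: (1 2; 0 0; 2 1)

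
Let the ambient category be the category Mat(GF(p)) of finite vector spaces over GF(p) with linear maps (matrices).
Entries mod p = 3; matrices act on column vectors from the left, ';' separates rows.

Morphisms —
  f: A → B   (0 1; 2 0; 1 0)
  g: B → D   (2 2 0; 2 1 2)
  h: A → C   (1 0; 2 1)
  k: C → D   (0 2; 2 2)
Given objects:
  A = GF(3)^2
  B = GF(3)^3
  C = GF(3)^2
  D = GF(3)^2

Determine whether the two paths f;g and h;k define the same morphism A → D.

Path 1 = f;g:
  e0=(1,0) f→(0,2,1) g→(1,1)
  e1=(0,1) f→(1,0,0) g→(2,2)
  composite₁ = (1 2; 1 2)
Path 2 = h;k:
  e0=(1,0) h→(1,2) k→(1,0)
  e1=(0,1) h→(0,1) k→(2,2)
  composite₂ = (1 2; 0 2)
Equal? NO — does not commute

Answer: DOES NOT COMMUTE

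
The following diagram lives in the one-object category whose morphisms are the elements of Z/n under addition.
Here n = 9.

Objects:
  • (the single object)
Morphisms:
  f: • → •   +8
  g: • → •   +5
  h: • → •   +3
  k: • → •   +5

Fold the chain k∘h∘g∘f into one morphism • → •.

Answer: +3

Work:
  0 +8≡8 +5≡4 +3≡7 +5≡3  (mod 9)
composite: +3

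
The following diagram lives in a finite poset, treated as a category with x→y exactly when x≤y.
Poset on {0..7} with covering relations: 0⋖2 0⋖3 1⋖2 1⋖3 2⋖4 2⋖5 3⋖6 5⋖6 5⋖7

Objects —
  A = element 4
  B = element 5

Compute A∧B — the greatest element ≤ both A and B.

Answer: A∧B = 2

Derivation:
Lower bounds of A=4 and B=5: {0,1,2}
  0 ≤ 2
  1 ≤ 2
  2 ≤ 2
glb = 2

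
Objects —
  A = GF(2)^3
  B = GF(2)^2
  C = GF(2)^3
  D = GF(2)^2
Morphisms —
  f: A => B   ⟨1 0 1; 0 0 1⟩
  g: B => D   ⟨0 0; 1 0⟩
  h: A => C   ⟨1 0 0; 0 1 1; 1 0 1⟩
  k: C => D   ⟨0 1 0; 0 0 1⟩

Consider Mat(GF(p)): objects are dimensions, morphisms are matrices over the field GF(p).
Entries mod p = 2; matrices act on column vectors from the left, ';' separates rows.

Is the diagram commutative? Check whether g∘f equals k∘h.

1) trace f;g:
  e0=(1,0,0) f=>(1,0) g=>(0,1)
  e1=(0,1,0) f=>(0,0) g=>(0,0)
  e2=(0,0,1) f=>(1,1) g=>(0,1)
  result₁ = ⟨0 0 0; 1 0 1⟩
2) trace h;k:
  e0=(1,0,0) h=>(1,0,1) k=>(0,1)
  e1=(0,1,0) h=>(0,1,0) k=>(1,0)
  e2=(0,0,1) h=>(0,1,1) k=>(1,1)
  result₂ = ⟨0 1 1; 1 0 1⟩
Equal? NO — does not commute

Answer: DOES NOT COMMUTE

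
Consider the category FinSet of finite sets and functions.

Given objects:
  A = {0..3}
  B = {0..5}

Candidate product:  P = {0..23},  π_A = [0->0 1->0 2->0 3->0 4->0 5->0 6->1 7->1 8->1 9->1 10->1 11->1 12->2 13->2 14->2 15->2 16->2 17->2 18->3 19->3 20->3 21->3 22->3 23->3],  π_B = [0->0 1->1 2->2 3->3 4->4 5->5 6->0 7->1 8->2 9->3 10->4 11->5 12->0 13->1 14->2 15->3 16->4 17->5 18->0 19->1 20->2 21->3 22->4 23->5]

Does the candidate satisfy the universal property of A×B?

|A|·|B| = 4·6 = 24;  |P| = 24
Check the pairing map k ↦ (π_A(k), π_B(k)):
  0 -> (0,0)
  1 -> (0,1)
  2 -> (0,2)
  3 -> (0,3)
  4 -> (0,4)
  5 -> (0,5)
  6 -> (1,0)
  7 -> (1,1)
  8 -> (1,2)
  9 -> (1,3)
  10 -> (1,4)
  11 -> (1,5)
  12 -> (2,0)
  13 -> (2,1)
  14 -> (2,2)
  15 -> (2,3)
  16 -> (2,4)
  17 -> (2,5)
  18 -> (3,0)
  19 -> (3,1)
  20 -> (3,2)
  21 -> (3,3)
  22 -> (3,4)
  23 -> (3,5)
distinct pairs in image: 24 / 24 needed
  → bijection onto A×B; projections well-typed.

Answer: VALID PRODUCT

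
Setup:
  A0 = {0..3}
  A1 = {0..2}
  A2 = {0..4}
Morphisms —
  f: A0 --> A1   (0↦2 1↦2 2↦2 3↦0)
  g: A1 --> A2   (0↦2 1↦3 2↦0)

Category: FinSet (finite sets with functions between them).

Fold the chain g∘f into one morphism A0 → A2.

  0 f-->2 g-->0
  1 f-->2 g-->0
  2 f-->2 g-->0
  3 f-->0 g-->2
⟦path⟧: (0↦0 1↦0 2↦0 3↦2)

Answer: (0↦0 1↦0 2↦0 3↦2)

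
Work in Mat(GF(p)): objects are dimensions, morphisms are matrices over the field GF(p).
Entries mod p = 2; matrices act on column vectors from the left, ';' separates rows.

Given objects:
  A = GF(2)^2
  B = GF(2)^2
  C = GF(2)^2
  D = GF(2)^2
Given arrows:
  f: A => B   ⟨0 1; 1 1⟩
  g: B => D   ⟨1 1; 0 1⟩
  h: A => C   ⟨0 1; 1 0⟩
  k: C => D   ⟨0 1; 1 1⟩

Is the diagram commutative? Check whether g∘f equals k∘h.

Answer: COMMUTES

Work:
1) trace f;g:
  e0=(1,0) f=>(0,1) g=>(1,1)
  e1=(0,1) f=>(1,1) g=>(0,1)
  composite₁ = ⟨1 0; 1 1⟩
2) trace h;k:
  e0=(1,0) h=>(0,1) k=>(1,1)
  e1=(0,1) h=>(1,0) k=>(0,1)
  composite₂ = ⟨1 0; 1 1⟩
Equal? equal; square commutes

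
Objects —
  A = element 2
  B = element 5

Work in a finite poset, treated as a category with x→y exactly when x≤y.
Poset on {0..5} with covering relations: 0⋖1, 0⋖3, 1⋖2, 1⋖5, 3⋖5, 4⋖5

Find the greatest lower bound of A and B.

Common predecessors of 2,5: {0,1}
  0 <= 1
  1 <= 1
glb = 1

Answer: A∧B = 1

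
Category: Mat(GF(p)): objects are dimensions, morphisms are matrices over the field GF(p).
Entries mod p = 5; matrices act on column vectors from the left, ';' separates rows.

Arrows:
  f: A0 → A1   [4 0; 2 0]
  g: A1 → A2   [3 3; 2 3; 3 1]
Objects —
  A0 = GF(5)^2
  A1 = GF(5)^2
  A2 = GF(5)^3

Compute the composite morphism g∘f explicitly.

  e0=(1,0) f→(4,2) g→(3,4,4)
  e1=(0,1) f→(0,0) g→(0,0,0)
result: [3 0; 4 0; 4 0]

Answer: [3 0; 4 0; 4 0]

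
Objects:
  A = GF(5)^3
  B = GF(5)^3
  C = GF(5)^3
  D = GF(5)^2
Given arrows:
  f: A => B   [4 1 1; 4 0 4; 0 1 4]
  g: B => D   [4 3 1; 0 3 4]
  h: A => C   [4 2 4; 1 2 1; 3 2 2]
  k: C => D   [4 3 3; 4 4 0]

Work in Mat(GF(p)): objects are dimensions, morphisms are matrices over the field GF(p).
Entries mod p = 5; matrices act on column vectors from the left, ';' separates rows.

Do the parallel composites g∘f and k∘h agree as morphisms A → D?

Answer: DOES NOT COMMUTE

Work:
Path 1 = f;g:
  e0=(1,0,0) f=>(4,4,0) g=>(3,2)
  e1=(0,1,0) f=>(1,0,1) g=>(0,4)
  e2=(0,0,1) f=>(1,4,4) g=>(0,3)
  result₁ = [3 0 0; 2 4 3]
Path 2 = h;k:
  e0=(1,0,0) h=>(4,1,3) k=>(3,0)
  e1=(0,1,0) h=>(2,2,2) k=>(0,1)
  e2=(0,0,1) h=>(4,1,2) k=>(0,0)
  result₂ = [3 0 0; 0 1 0]
Equal? NO — does not commute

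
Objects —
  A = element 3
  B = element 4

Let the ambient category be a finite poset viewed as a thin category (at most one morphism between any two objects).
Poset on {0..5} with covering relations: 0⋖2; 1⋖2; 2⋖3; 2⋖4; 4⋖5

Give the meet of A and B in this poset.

Answer: A∧B = 2

Work:
Common predecessors of 3,4: {0,1,2}
  0 <= 2
  1 <= 2
  2 <= 2
glb = 2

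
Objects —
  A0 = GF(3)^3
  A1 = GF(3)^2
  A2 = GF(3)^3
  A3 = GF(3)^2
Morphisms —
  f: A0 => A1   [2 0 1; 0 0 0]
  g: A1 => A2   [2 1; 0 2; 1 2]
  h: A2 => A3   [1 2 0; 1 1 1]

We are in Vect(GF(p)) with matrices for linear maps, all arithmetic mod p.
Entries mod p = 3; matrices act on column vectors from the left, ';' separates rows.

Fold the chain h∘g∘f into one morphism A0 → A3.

Answer: [1 0 2; 0 0 0]

Work:
  e0=(1,0,0) f=>(2,0) g=>(1,0,2) h=>(1,0)
  e1=(0,1,0) f=>(0,0) g=>(0,0,0) h=>(0,0)
  e2=(0,0,1) f=>(1,0) g=>(2,0,1) h=>(2,0)
composite: [1 0 2; 0 0 0]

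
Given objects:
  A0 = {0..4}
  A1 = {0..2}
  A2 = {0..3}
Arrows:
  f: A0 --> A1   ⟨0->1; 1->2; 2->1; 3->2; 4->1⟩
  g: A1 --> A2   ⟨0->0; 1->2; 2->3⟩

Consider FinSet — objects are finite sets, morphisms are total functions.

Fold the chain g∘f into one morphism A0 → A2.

  0 f-->1 g-->2
  1 f-->2 g-->3
  2 f-->1 g-->2
  3 f-->2 g-->3
  4 f-->1 g-->2
composite: ⟨0->2; 1->3; 2->2; 3->3; 4->2⟩

Answer: ⟨0->2; 1->3; 2->2; 3->3; 4->2⟩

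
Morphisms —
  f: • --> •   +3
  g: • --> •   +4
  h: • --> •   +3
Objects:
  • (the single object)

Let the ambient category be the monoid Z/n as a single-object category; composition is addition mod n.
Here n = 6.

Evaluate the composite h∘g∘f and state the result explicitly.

Answer: +4

Work:
  0 +3≡3 +4≡1 +3≡4  (mod 6)
⟦path⟧: +4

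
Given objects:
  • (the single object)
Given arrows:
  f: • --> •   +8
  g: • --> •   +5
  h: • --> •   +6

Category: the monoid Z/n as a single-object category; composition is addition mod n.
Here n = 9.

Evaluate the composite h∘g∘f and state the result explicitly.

  0 +8≡8 +5≡4 +6≡1  (mod 9)
result: +1

Answer: +1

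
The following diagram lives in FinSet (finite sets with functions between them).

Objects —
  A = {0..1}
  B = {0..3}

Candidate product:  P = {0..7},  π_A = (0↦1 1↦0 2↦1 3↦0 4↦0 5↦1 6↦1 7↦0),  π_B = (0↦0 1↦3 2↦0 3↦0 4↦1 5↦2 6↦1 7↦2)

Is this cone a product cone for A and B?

Answer: NOT A VALID PRODUCT — duplicate pair at indices 0,2

Derivation:
|A|·|B| = 2·4 = 8;  |P| = 8
Check the pairing map k ↦ (π_A(k), π_B(k)):
  0 ↦ (1,0)
  1 ↦ (0,3)
  2 ↦ (1,0)  ✗ repeats pair of k=0
  3 ↦ (0,0)
  4 ↦ (0,1)
  5 ↦ (1,2)
  6 ↦ (1,1)
  7 ↦ (0,2)
distinct pairs in image: 7 / 8 needed
  → (1,0) hit at k=0 and k=2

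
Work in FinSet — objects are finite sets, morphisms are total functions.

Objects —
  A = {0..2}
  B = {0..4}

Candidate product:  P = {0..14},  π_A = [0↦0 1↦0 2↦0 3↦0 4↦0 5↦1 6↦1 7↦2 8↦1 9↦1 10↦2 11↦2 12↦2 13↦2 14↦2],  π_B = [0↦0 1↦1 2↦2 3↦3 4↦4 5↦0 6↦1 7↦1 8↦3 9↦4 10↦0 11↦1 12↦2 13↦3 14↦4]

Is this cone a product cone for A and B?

|A|·|B| = 3·5 = 15;  |P| = 15
Check the pairing map k ↦ (π_A(k), π_B(k)):
  0 ↦ (0,0)
  1 ↦ (0,1)
  2 ↦ (0,2)
  3 ↦ (0,3)
  4 ↦ (0,4)
  5 ↦ (1,0)
  6 ↦ (1,1)
  7 ↦ (2,1)
  8 ↦ (1,3)
  9 ↦ (1,4)
  10 ↦ (2,0)
  11 ↦ (2,1)  ✗ repeats pair of k=7
  12 ↦ (2,2)
  13 ↦ (2,3)
  14 ↦ (2,4)
distinct pairs in image: 14 / 15 needed
  → (2,1) hit at k=7 and k=11

Answer: NOT A VALID PRODUCT — duplicate pair at indices 11,7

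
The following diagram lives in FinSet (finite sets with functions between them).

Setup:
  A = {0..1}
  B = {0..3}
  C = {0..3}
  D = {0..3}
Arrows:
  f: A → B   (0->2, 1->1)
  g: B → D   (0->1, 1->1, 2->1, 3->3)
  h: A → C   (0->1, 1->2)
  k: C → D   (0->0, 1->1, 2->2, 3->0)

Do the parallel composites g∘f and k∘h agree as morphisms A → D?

Path 1 = f;g:
  0 f→2 g→1
  1 f→1 g→1
  ⟦path⟧₁ = (0->1, 1->1)
Path 2 = h;k:
  0 h→1 k→1
  1 h→2 k→2
  ⟦path⟧₂ = (0->1, 1->2)
Equal? distinct morphisms ✗

Answer: DOES NOT COMMUTE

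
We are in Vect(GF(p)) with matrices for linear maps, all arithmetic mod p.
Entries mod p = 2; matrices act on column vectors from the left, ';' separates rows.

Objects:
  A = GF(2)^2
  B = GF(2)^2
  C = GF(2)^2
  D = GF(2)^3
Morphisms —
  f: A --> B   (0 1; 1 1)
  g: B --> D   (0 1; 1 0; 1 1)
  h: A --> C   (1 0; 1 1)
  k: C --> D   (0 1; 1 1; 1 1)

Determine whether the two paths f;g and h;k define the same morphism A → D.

Answer: DOES NOT COMMUTE

Trace:
Along f;g (path 1):
  e0=(1,0) f-->(0,1) g-->(1,0,1)
  e1=(0,1) f-->(1,1) g-->(1,1,0)
  composite₁ = (1 1; 0 1; 1 0)
Along h;k (path 2):
  e0=(1,0) h-->(1,1) k-->(1,0,0)
  e1=(0,1) h-->(0,1) k-->(1,1,1)
  composite₂ = (1 1; 0 1; 0 1)
Equal? NO — does not commute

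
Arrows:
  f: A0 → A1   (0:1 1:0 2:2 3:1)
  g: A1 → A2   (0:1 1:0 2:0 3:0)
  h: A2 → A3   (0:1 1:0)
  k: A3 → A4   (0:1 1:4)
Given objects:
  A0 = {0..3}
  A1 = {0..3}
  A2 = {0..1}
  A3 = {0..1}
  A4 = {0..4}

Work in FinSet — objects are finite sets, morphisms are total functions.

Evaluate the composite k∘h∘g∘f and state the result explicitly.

  0 f→1 g→0 h→1 k→4
  1 f→0 g→1 h→0 k→1
  2 f→2 g→0 h→1 k→4
  3 f→1 g→0 h→1 k→4
composite: (0:4 1:1 2:4 3:4)

Answer: (0:4 1:1 2:4 3:4)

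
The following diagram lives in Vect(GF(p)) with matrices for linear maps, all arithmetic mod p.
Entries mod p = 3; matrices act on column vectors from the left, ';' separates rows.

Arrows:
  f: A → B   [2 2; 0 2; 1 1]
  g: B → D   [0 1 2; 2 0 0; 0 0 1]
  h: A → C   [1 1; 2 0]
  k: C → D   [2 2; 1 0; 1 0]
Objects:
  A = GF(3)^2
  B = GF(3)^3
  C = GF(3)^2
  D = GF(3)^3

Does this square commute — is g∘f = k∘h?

Answer: DOES NOT COMMUTE

Trace:
Path 1 = f;g:
  e0=[1,0] f→[2,0,1] g→[2,1,1]
  e1=[0,1] f→[2,2,1] g→[1,1,1]
  result₁ = [2 1; 1 1; 1 1]
Path 2 = h;k:
  e0=[1,0] h→[1,2] k→[0,1,1]
  e1=[0,1] h→[1,0] k→[2,1,1]
  result₂ = [0 2; 1 1; 1 1]
Equal? NO — does not commute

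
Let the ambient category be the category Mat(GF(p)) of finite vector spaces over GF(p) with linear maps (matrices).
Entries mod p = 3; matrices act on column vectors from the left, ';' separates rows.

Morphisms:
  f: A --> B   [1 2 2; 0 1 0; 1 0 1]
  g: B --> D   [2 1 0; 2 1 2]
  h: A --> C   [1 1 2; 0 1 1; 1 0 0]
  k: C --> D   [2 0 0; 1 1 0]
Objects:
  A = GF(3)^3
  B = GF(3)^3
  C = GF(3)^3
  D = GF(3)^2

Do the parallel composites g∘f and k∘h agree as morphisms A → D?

Answer: COMMUTES

Derivation:
Path 1 = f;g:
  e0=⟨1,0,0⟩ f-->⟨1,0,1⟩ g-->⟨2,1⟩
  e1=⟨0,1,0⟩ f-->⟨2,1,0⟩ g-->⟨2,2⟩
  e2=⟨0,0,1⟩ f-->⟨2,0,1⟩ g-->⟨1,0⟩
  result₁ = [2 2 1; 1 2 0]
Path 2 = h;k:
  e0=⟨1,0,0⟩ h-->⟨1,0,1⟩ k-->⟨2,1⟩
  e1=⟨0,1,0⟩ h-->⟨1,1,0⟩ k-->⟨2,2⟩
  e2=⟨0,0,1⟩ h-->⟨2,1,0⟩ k-->⟨1,0⟩
  result₂ = [2 2 1; 1 2 0]
Equal? equal; square commutes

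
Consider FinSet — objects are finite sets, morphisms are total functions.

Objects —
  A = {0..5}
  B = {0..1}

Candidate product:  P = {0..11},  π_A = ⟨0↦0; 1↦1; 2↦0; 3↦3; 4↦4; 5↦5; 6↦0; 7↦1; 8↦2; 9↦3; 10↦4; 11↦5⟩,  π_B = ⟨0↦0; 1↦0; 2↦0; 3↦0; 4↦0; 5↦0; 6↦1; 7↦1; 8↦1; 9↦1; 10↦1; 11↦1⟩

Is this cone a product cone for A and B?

Answer: NOT A VALID PRODUCT — duplicate pair at indices 0,2

Work:
|A|·|B| = 6·2 = 12;  |P| = 12
Check the pairing map k ↦ (π_A(k), π_B(k)):
  0 ↦ (0,0)
  1 ↦ (1,0)
  2 ↦ (0,0)  ✗ repeats pair of k=0
  3 ↦ (3,0)
  4 ↦ (4,0)
  5 ↦ (5,0)
  6 ↦ (0,1)
  7 ↦ (1,1)
  8 ↦ (2,1)
  9 ↦ (3,1)
  10 ↦ (4,1)
  11 ↦ (5,1)
distinct pairs in image: 11 / 12 needed
  → (0,0) hit at k=0 and k=2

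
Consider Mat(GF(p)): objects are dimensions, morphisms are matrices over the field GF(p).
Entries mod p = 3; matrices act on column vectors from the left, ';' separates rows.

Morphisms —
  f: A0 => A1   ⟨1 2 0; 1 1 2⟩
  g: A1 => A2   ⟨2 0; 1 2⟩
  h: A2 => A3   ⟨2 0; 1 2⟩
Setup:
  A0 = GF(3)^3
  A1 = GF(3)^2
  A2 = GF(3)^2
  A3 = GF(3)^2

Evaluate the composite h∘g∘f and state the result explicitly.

  e0=[1,0,0] f=>[1,1] g=>[2,0] h=>[1,2]
  e1=[0,1,0] f=>[2,1] g=>[1,1] h=>[2,0]
  e2=[0,0,1] f=>[0,2] g=>[0,1] h=>[0,2]
composite: ⟨1 2 0; 2 0 2⟩

Answer: ⟨1 2 0; 2 0 2⟩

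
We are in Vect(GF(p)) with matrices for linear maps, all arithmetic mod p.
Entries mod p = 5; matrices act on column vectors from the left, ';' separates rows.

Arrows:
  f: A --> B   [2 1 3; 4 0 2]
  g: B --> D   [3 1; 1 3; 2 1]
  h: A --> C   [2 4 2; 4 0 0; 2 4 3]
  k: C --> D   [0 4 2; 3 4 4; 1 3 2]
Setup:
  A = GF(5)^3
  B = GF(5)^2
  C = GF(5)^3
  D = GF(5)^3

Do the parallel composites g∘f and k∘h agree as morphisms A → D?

1) trace f;g:
  e0=(1,0,0) f-->(2,4) g-->(0,4,3)
  e1=(0,1,0) f-->(1,0) g-->(3,1,2)
  e2=(0,0,1) f-->(3,2) g-->(1,4,3)
  result₁ = [0 3 1; 4 1 4; 3 2 3]
2) trace h;k:
  e0=(1,0,0) h-->(2,4,2) k-->(0,0,3)
  e1=(0,1,0) h-->(4,0,4) k-->(3,3,2)
  e2=(0,0,1) h-->(2,0,3) k-->(1,3,3)
  result₂ = [0 3 1; 0 3 3; 3 2 3]
Equal? distinct morphisms ✗

Answer: DOES NOT COMMUTE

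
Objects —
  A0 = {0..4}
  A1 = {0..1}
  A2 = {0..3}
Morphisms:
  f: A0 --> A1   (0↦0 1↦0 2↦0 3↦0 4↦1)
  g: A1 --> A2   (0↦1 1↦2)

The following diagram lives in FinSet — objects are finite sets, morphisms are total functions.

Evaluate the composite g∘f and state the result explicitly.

  0 f-->0 g-->1
  1 f-->0 g-->1
  2 f-->0 g-->1
  3 f-->0 g-->1
  4 f-->1 g-->2
⟦path⟧: (0↦1 1↦1 2↦1 3↦1 4↦2)

Answer: (0↦1 1↦1 2↦1 3↦1 4↦2)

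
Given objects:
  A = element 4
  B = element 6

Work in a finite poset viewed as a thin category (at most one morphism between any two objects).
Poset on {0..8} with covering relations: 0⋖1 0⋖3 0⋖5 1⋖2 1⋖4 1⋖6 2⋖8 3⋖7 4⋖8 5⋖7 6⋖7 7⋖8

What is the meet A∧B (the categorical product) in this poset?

Lower bounds of A=4 and B=6: {0,1}
  0 ⊑ 1
  1 ⊑ 1
glb = 1

Answer: A∧B = 1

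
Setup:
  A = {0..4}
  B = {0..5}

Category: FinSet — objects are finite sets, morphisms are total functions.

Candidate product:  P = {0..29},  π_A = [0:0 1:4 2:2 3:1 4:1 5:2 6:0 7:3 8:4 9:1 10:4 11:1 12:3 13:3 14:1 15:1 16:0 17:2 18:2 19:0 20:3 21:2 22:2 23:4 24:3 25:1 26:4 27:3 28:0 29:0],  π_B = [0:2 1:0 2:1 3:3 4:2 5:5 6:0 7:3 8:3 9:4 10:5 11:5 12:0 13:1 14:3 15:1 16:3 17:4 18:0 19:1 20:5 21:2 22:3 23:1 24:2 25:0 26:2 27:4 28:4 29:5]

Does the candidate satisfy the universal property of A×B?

|A|·|B| = 5·6 = 30;  |P| = 30
Check the pairing map k ↦ (π_A(k), π_B(k)):
  0 : (0,2)
  1 : (4,0)
  2 : (2,1)
  3 : (1,3)
  4 : (1,2)
  5 : (2,5)
  6 : (0,0)
  7 : (3,3)
  8 : (4,3)
  9 : (1,4)
  10 : (4,5)
  11 : (1,5)
  12 : (3,0)
  13 : (3,1)
  14 : (1,3)  ✗ repeats pair of k=3
  15 : (1,1)
  16 : (0,3)
  17 : (2,4)
  18 : (2,0)
  19 : (0,1)
  20 : (3,5)
  21 : (2,2)
  22 : (2,3)
  23 : (4,1)
  24 : (3,2)
  25 : (1,0)
  26 : (4,2)
  27 : (3,4)
  28 : (0,4)
  29 : (0,5)
distinct pairs in image: 29 / 30 needed
  → (1,3) hit at k=3 and k=14

Answer: NOT A VALID PRODUCT — duplicate pair at indices 14,3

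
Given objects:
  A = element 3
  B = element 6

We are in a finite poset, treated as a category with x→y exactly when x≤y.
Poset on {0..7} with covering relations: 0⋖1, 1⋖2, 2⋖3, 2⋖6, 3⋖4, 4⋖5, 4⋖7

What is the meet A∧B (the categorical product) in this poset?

Lower bounds of A=3 and B=6: {0,1,2}
  0 ⊑ 2
  1 ⊑ 2
  2 ⊑ 2
glb = 2

Answer: A∧B = 2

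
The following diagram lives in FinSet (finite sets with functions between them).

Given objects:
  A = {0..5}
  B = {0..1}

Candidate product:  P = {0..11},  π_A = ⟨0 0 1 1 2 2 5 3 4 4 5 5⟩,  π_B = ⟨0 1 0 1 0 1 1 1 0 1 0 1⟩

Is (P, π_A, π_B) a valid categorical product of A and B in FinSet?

|A|·|B| = 6·2 = 12;  |P| = 12
Check the pairing map k ↦ (π_A(k), π_B(k)):
  0 ↦ (0,0)
  1 ↦ (0,1)
  2 ↦ (1,0)
  3 ↦ (1,1)
  4 ↦ (2,0)
  5 ↦ (2,1)
  6 ↦ (5,1)
  7 ↦ (3,1)
  8 ↦ (4,0)
  9 ↦ (4,1)
  10 ↦ (5,0)
  11 ↦ (5,1)  ✗ repeats pair of k=6
distinct pairs in image: 11 / 12 needed
  → (5,1) hit at k=6 and k=11

Answer: NOT A VALID PRODUCT — duplicate pair at indices 11,6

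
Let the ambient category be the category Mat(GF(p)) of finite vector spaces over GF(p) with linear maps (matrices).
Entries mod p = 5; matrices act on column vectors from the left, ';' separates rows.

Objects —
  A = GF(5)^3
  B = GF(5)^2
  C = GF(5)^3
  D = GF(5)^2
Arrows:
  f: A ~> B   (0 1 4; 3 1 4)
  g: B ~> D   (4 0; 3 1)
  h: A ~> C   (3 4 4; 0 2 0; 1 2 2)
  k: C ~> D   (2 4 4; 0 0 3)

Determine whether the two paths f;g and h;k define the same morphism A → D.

Answer: DOES NOT COMMUTE

Trace:
Path 1 = f;g:
  e0=[1,0,0] f~>[0,3] g~>[0,3]
  e1=[0,1,0] f~>[1,1] g~>[4,4]
  e2=[0,0,1] f~>[4,4] g~>[1,1]
  result₁ = (0 4 1; 3 4 1)
Path 2 = h;k:
  e0=[1,0,0] h~>[3,0,1] k~>[0,3]
  e1=[0,1,0] h~>[4,2,2] k~>[4,1]
  e2=[0,0,1] h~>[4,0,2] k~>[1,1]
  result₂ = (0 4 1; 3 1 1)
Equal? differ; not commutative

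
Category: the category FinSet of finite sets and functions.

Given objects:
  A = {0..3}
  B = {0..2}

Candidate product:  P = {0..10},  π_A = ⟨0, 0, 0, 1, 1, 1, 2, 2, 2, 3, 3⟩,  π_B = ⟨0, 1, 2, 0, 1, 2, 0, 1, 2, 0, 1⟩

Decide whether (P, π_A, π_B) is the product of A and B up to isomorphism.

|A|·|B| = 4·3 = 12;  |P| = 11
  → cardinalities differ; no bijection possible.

Answer: NOT A VALID PRODUCT — |P|=11 ≠ |A|·|B|=12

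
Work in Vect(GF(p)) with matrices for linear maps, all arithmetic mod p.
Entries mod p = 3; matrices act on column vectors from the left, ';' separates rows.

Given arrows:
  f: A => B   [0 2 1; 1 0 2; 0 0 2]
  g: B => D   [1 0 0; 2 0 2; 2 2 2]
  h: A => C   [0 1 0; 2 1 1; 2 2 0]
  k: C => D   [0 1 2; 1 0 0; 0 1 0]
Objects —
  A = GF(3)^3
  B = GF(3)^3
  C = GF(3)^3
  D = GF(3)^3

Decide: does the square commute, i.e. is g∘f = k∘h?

Path 1 = f;g:
  e0=(1,0,0) f=>(0,1,0) g=>(0,0,2)
  e1=(0,1,0) f=>(2,0,0) g=>(2,1,1)
  e2=(0,0,1) f=>(1,2,2) g=>(1,0,1)
  ⟦path⟧₁ = [0 2 1; 0 1 0; 2 1 1]
Path 2 = h;k:
  e0=(1,0,0) h=>(0,2,2) k=>(0,0,2)
  e1=(0,1,0) h=>(1,1,2) k=>(2,1,1)
  e2=(0,0,1) h=>(0,1,0) k=>(1,0,1)
  ⟦path⟧₂ = [0 2 1; 0 1 0; 2 1 1]
Equal? same morphism ✓

Answer: COMMUTES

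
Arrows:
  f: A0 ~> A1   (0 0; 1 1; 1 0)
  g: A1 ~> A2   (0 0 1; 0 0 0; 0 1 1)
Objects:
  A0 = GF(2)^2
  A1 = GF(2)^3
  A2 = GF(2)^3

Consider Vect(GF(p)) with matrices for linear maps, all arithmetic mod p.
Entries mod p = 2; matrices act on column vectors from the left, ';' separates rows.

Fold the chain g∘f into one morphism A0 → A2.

Answer: (1 0; 0 0; 0 1)

Derivation:
  e0=(1,0) f~>(0,1,1) g~>(1,0,0)
  e1=(0,1) f~>(0,1,0) g~>(0,0,1)
composite: (1 0; 0 0; 0 1)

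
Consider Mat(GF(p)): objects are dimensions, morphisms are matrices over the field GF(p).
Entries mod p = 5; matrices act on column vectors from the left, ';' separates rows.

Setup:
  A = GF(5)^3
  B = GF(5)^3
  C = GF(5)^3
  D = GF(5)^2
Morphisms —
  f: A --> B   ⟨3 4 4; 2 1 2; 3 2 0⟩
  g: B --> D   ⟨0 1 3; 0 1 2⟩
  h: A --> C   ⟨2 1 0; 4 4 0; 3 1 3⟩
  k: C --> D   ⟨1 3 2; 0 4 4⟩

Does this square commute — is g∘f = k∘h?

Answer: DOES NOT COMMUTE

Derivation:
Path 1 = f;g:
  e0=[1,0,0] f-->[3,2,3] g-->[1,3]
  e1=[0,1,0] f-->[4,1,2] g-->[2,0]
  e2=[0,0,1] f-->[4,2,0] g-->[2,2]
  composite₁ = ⟨1 2 2; 3 0 2⟩
Path 2 = h;k:
  e0=[1,0,0] h-->[2,4,3] k-->[0,3]
  e1=[0,1,0] h-->[1,4,1] k-->[0,0]
  e2=[0,0,1] h-->[0,0,3] k-->[1,2]
  composite₂ = ⟨0 0 1; 3 0 2⟩
Equal? differ; not commutative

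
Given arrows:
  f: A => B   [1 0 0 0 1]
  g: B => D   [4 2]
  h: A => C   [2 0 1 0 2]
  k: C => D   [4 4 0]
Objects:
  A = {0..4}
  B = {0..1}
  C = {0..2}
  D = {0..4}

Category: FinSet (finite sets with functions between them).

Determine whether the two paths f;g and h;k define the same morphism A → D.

Answer: DOES NOT COMMUTE

Derivation:
Along f;g (path 1):
  0 f=>1 g=>2
  1 f=>0 g=>4
  2 f=>0 g=>4
  3 f=>0 g=>4
  4 f=>1 g=>2
  composite₁ = [2 4 4 4 2]
Along h;k (path 2):
  0 h=>2 k=>0
  1 h=>0 k=>4
  2 h=>1 k=>4
  3 h=>0 k=>4
  4 h=>2 k=>0
  composite₂ = [0 4 4 4 0]
Equal? NO — does not commute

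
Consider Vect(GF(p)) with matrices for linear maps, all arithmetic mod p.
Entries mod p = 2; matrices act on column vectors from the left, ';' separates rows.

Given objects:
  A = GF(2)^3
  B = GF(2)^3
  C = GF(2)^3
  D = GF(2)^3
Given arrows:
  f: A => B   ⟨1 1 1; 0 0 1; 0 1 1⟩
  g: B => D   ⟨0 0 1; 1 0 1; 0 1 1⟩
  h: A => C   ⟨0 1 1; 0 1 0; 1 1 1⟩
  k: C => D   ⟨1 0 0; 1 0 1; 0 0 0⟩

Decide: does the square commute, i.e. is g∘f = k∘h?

Answer: DOES NOT COMMUTE

Work:
Along f;g (path 1):
  e0=⟨1,0,0⟩ f=>⟨1,0,0⟩ g=>⟨0,1,0⟩
  e1=⟨0,1,0⟩ f=>⟨1,0,1⟩ g=>⟨1,0,1⟩
  e2=⟨0,0,1⟩ f=>⟨1,1,1⟩ g=>⟨1,0,0⟩
  ⟦path⟧₁ = ⟨0 1 1; 1 0 0; 0 1 0⟩
Along h;k (path 2):
  e0=⟨1,0,0⟩ h=>⟨0,0,1⟩ k=>⟨0,1,0⟩
  e1=⟨0,1,0⟩ h=>⟨1,1,1⟩ k=>⟨1,0,0⟩
  e2=⟨0,0,1⟩ h=>⟨1,0,1⟩ k=>⟨1,0,0⟩
  ⟦path⟧₂ = ⟨0 1 1; 1 0 0; 0 0 0⟩
Equal? NO — does not commute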